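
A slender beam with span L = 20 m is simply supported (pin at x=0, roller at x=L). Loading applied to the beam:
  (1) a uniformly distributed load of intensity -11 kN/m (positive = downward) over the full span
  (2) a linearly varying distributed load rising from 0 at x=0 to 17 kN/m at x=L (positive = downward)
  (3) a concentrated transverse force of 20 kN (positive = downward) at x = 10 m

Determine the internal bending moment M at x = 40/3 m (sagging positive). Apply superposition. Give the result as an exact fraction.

Load 1 — uniform load w=-11 kN/m over full span:
  M_1 = wx(L-x)/2 = (-11)·(40/3)·(20-(40/3))/2 = -4400/9 kN·m
Load 2 — triangular load w₀=17 kN/m (0→w₀ over full span):
  M_2 = w₀Lx/6 - w₀x³/(6L) = 17·20·(40/3)/6 - 17·(40/3)³/(6·20) = 34000/81 kN·m
Load 3 — point force P=20 kN at a=10 m (b=L-a=10):
  M_3 = Pa(L-x)/L  [x>a] = 20·10·(20-(40/3))/20 = 200/3 kN·m
Superposition: M = Σ M_i = -200/81 kN·m ≈ -2.469136 kN·m

M(40/3) = -200/81 kN·m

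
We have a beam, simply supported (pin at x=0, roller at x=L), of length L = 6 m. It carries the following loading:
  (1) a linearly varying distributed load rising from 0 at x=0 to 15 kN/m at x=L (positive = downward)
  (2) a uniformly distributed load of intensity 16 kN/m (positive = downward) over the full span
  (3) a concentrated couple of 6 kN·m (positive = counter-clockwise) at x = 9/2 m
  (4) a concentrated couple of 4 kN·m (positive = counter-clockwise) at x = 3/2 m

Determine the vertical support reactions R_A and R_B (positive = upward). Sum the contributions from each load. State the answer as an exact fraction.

Load 1 — triangular load w₀=15 kN/m (0→w₀ over full span):
  R_A = w₀L/6 = 15·6/6 = 15 kN
  R_B = w₀L/3 = 15·6/3 = 30 kN
Load 2 — uniform load w=16 kN/m over full span:
  R_A = wL/2 = 16·6/2 = 48 kN
  R_B = wL/2 = 16·6/2 = 48 kN
Load 3 — applied couple M₀=6 kN·m at a=9/2 m (b=L-a=3/2):
  R_A = M₀/L = 6/6 = 1 kN
  R_B = -M₀/L = -6/6 = -1 kN
Load 4 — applied couple M₀=4 kN·m at a=3/2 m (b=L-a=9/2):
  R_A = M₀/L = 4/6 = 2/3 kN
  R_B = -M₀/L = -4/6 = -2/3 kN
Superposition: R_A = 194/3 kN, R_B = 229/3 kN

R_A = 194/3 kN, R_B = 229/3 kN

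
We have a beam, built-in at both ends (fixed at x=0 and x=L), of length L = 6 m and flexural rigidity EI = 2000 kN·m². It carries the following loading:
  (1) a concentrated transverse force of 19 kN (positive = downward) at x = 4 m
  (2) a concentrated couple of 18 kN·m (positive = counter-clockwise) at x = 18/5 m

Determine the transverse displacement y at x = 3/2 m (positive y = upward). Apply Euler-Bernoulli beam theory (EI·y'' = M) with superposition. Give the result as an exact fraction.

y(3/2) = -2587/480000 m

Load 1 — point force P=19 kN at a=4 m (b=L-a=2):
  y_1 = -Pb²x²(3aL-(3a+b)x)/(6L³EI)  [x≤a] = -19·2²·(3/2)²·(3·4·6-(3·4+2)·(3/2))/(6·6³·2000) = -323/96000 m
Load 2 — applied couple M₀=18 kN·m at a=18/5 m (b=L-a=12/5):
  y_2 = (R_Ax³/6 - M_Ax²/2)/EI  [x≤a] with R_A=108/25, M_A=144/25 = ((108/25)·(3/2)³/6 - (144/25)·(3/2)²/2)/2000 = -81/40000 m
Superposition: y = Σ y_i = -2587/480000 m ≈ -0.005390 m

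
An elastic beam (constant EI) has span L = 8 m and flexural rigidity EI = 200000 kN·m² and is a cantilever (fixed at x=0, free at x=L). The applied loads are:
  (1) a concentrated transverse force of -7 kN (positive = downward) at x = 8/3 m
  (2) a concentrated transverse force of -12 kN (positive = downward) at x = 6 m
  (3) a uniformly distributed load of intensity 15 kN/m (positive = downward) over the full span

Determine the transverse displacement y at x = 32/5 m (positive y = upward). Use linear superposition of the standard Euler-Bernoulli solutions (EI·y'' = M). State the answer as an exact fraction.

y(32/5) = -2878367/126562500 m

Load 1 — point force P=-7 kN at a=8/3 m (b=L-a=16/3):
  y_1 = -Pa²(3x-a)/(6EI)  [x>a] = -(-7)·(8/3)²·(3·(32/5)-(8/3))/(6·200000) = 868/1265625 m
Load 2 — point force P=-12 kN at a=6 m (b=L-a=2):
  y_2 = -Pa²(3x-a)/(6EI)  [x>a] = -(-12)·6²·(3·(32/5)-6)/(6·200000) = 297/62500 m
Load 3 — uniform load w=15 kN/m over full span:
  y_3 = -wx²(x²-4Lx+6L²)/(24EI) = -15·(32/5)²·((32/5)²-4·8·(32/5)+6·8²)/(24·200000) = -11008/390625 m
Superposition: y = Σ y_i = -2878367/126562500 m ≈ -0.022743 m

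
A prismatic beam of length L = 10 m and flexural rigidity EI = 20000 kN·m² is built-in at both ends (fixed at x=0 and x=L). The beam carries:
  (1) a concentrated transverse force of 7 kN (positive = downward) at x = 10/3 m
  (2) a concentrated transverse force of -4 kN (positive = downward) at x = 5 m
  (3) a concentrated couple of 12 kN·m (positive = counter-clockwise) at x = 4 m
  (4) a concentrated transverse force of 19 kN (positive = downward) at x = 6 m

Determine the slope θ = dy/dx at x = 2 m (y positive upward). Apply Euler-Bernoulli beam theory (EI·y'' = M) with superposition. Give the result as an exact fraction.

θ(2) = -45391/33750000 rad

Load 1 — point force P=7 kN at a=10/3 m (b=L-a=20/3):
  θ_1 = -Pb²x(2aL-(3a+b)x)/(2L³EI)  [x≤a] = -7·(20/3)²·2·(2·(10/3)·10-(3·(10/3)+(20/3))·2)/(2·10³·20000) = -7/13500 rad
Load 2 — point force P=-4 kN at a=5 m (b=L-a=5):
  θ_2 = -Pb²x(2aL-(3a+b)x)/(2L³EI)  [x≤a] = -(-4)·5²·2·(2·5·10-(3·5+5)·2)/(2·10³·20000) = 3/10000 rad
Load 3 — applied couple M₀=12 kN·m at a=4 m (b=L-a=6):
  θ_3 = (R_Ax²/2 - M_Ax)/EI  [x≤a] with R_A=216/125, M_A=36/25 = ((216/125)·2²/2 - (36/25)·2)/20000 = 9/312500 rad
Load 4 — point force P=19 kN at a=6 m (b=L-a=4):
  θ_4 = -Pb²x(2aL-(3a+b)x)/(2L³EI)  [x≤a] = -19·4²·2·(2·6·10-(3·6+4)·2)/(2·10³·20000) = -361/312500 rad
Superposition: θ = Σ θ_i = -45391/33750000 rad ≈ -0.001345 rad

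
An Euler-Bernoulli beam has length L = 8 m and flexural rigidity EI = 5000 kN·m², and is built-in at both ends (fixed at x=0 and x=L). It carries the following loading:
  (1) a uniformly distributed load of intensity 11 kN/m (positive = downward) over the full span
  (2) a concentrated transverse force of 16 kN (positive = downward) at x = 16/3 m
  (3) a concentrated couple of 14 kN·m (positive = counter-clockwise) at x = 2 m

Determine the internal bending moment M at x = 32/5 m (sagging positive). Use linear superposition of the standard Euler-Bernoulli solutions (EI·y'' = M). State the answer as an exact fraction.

M(32/5) = -673/600 kN·m

Load 1 — uniform load w=11 kN/m over full span:
  M_1 = wLx/2 - wL²/12 - wx²/2 = 11·8·(32/5)/2 - 11·8²/12 - 11·(32/5)²/2 = -176/75 kN·m
Load 2 — point force P=16 kN at a=16/3 m (b=L-a=8/3):
  M_2 = Pa²(a+3b)(L-x)/L³ - Pa²b/L²  [x>a] = 16·(16/3)²·((16/3)+3·(8/3))·(8-(32/5))/8³ - 16·(16/3)²·(8/3)/8² = 0 kN·m
Load 3 — applied couple M₀=14 kN·m at a=2 m (b=L-a=6):
  M_3 = R_Ax - M_A - M₀  [x>a] with R_A=63/32, M_A=-21/8 = (63/32)·(32/5) - (-21/8) - 14 = 49/40 kN·m
Superposition: M = Σ M_i = -673/600 kN·m ≈ -1.121667 kN·m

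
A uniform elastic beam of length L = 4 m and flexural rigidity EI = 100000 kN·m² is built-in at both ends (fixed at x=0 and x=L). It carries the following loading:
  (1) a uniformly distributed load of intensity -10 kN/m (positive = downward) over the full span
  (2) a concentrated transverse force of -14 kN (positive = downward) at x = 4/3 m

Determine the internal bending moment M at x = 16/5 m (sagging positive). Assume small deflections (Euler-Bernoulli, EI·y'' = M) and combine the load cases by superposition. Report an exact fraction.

Load 1 — uniform load w=-10 kN/m over full span:
  M_1 = wLx/2 - wL²/12 - wx²/2 = (-10)·4·(16/5)/2 - (-10)·4²/12 - (-10)·(16/5)²/2 = 8/15 kN·m
Load 2 — point force P=-14 kN at a=4/3 m (b=L-a=8/3):
  M_2 = Pa²(a+3b)(L-x)/L³ - Pa²b/L²  [x>a] = (-14)·(4/3)²·((4/3)+3·(8/3))·(4-(16/5))/4³ - (-14)·(4/3)²·(8/3)/4² = 56/45 kN·m
Superposition: M = Σ M_i = 16/9 kN·m ≈ 1.777778 kN·m

M(16/5) = 16/9 kN·m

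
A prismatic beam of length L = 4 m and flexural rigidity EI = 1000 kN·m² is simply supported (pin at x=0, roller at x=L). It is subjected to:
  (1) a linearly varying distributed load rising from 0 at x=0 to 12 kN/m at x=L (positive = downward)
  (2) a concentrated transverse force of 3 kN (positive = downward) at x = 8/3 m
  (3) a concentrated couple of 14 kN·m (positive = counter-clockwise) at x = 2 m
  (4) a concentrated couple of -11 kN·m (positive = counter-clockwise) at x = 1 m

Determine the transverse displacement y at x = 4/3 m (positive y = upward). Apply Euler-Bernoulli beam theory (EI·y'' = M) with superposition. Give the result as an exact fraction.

Load 1 — triangular load w₀=12 kN/m (0→w₀ over full span):
  y_1 = -w₀x(7L⁴-10L²x²+3x⁴)/(360LEI) = -12·(4/3)·(7·4⁴-10·4²·(4/3)²+3·(4/3)⁴)/(360·4·1000) = -512/30375 m
Load 2 — point force P=3 kN at a=8/3 m (b=L-a=4/3):
  y_2 = -Pbx(L²-b²-x²)/(6LEI)  [x≤a] = -3·(4/3)·(4/3)·(4²-(4/3)²-(4/3)²)/(6·4·1000) = -28/10125 m
Load 3 — applied couple M₀=14 kN·m at a=2 m (b=L-a=2):
  y_3 = (M₀x³/(6L)+C₁x)/EI  [x≤a] with C₁=M₀(3b²-L²)/(6L)=-7/3 = (14·(4/3)³/(6·4)+(-7/3)·(4/3))/1000 = -7/4050 m
Load 4 — applied couple M₀=-11 kN·m at a=1 m (b=L-a=3):
  y_4 = (M₀x³/(6L)-M₀(x-a)²/2+C₁x)/EI  [x>a] with C₁=M₀(3b²-L²)/(6L)=-121/24 = ((-11)·(4/3)³/(6·4)-(-11)·((4/3)-1)²/2+(-121/24)·(4/3))/1000 = -583/81000 m
Superposition: y = Σ y_i = -6937/243000 m ≈ -0.028547 m

y(4/3) = -6937/243000 m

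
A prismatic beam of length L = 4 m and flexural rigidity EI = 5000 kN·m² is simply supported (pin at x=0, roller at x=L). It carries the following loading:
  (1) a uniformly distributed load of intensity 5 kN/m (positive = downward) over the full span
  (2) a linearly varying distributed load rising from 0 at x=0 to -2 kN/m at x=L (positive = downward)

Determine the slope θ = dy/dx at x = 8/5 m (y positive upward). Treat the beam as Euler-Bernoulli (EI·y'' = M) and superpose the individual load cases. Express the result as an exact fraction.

θ(8/5) = -2129/3515625 rad

Load 1 — uniform load w=5 kN/m over full span:
  θ_1 = -w(L³-6Lx²+4x³)/(24EI) = -5·(4³-6·4·(8/5)²+4·(8/5)³)/(24·5000) = -37/46875 rad
Load 2 — triangular load w₀=-2 kN/m (0→w₀ over full span):
  θ_2 = -w₀(7L⁴-30L²x²+15x⁴)/(360LEI) = -(-2)·(7·4⁴-30·4²·(8/5)²+15·(8/5)⁴)/(360·4·5000) = 646/3515625 rad
Superposition: θ = Σ θ_i = -2129/3515625 rad ≈ -0.000606 rad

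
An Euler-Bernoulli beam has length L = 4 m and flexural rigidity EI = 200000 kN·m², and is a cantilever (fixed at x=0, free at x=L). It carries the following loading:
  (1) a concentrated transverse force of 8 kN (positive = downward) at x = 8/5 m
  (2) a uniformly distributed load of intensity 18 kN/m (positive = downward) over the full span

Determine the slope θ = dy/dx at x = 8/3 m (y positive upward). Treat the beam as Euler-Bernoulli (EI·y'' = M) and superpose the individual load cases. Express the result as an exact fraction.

Load 1 — point force P=8 kN at a=8/5 m (b=L-a=12/5):
  θ_1 = -Pa²/(2EI)  [x>a] = -8·(8/5)²/(2·200000) = -4/78125 rad
Load 2 — uniform load w=18 kN/m over full span:
  θ_2 = -wx(x²-3Lx+3L²)/(6EI) = -18·(8/3)·((8/3)²-3·4·(8/3)+3·4²)/(6·200000) = -26/28125 rad
Superposition: θ = Σ θ_i = -686/703125 rad ≈ -0.000976 rad

θ(8/3) = -686/703125 rad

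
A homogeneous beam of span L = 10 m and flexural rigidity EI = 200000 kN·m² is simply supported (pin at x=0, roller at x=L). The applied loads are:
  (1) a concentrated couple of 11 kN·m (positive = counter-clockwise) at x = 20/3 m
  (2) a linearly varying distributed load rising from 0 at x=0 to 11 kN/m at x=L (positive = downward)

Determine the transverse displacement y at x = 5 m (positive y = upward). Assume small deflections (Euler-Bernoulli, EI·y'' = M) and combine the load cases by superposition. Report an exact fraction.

y(5) = -869/230400 m

Load 1 — applied couple M₀=11 kN·m at a=20/3 m (b=L-a=10/3):
  y_1 = (M₀x³/(6L)+C₁x)/EI  [x≤a] with C₁=M₀(3b²-L²)/(6L)=-110/9 = (11·5³/(6·10)+(-110/9)·5)/200000 = -11/57600 m
Load 2 — triangular load w₀=11 kN/m (0→w₀ over full span):
  y_2 = -w₀x(7L⁴-10L²x²+3x⁴)/(360LEI) = -11·5·(7·10⁴-10·10²·5²+3·5⁴)/(360·10·200000) = -11/3072 m
Superposition: y = Σ y_i = -869/230400 m ≈ -0.003772 m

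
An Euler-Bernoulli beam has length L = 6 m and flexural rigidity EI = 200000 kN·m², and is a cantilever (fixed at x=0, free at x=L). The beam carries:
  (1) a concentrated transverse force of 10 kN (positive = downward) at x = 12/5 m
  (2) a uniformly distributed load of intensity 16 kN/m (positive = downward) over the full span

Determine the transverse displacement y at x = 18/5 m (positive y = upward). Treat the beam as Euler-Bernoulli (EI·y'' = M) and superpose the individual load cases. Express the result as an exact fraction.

Load 1 — point force P=10 kN at a=12/5 m (b=L-a=18/5):
  y_1 = -Pa²(3x-a)/(6EI)  [x>a] = -10·(12/5)²·(3·(18/5)-(12/5))/(6·200000) = -63/156250 m
Load 2 — uniform load w=16 kN/m over full span:
  y_2 = -wx²(x²-4Lx+6L²)/(24EI) = -16·(18/5)²·((18/5)²-4·6·(18/5)+6·6²)/(24·200000) = -24057/3906250 m
Superposition: y = Σ y_i = -12816/1953125 m ≈ -0.006562 m

y(18/5) = -12816/1953125 m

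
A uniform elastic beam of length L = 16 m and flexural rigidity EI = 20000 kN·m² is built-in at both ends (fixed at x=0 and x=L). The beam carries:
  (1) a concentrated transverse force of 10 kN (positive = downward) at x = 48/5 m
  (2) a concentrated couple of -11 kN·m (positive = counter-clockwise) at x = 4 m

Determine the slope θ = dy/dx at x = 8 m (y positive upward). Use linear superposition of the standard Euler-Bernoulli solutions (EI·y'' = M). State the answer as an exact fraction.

θ(8) = -749/2000000 rad

Load 1 — point force P=10 kN at a=48/5 m (b=L-a=32/5):
  θ_1 = -Pb²x(2aL-(3a+b)x)/(2L³EI)  [x≤a] = -10·(32/5)²·8·(2·(48/5)·16-(3·(48/5)+(32/5))·8)/(2·16³·20000) = -8/15625 rad
Load 2 — applied couple M₀=-11 kN·m at a=4 m (b=L-a=12):
  θ_2 = (R_Ax²/2 - M_Ax - M₀(x-a))/EI  [x>a] with R_A=-99/128, M_A=33/16 = ((-99/128)·8²/2 - (33/16)·8 - (-11)·(8-4))/20000 = 11/80000 rad
Superposition: θ = Σ θ_i = -749/2000000 rad ≈ -0.000374 rad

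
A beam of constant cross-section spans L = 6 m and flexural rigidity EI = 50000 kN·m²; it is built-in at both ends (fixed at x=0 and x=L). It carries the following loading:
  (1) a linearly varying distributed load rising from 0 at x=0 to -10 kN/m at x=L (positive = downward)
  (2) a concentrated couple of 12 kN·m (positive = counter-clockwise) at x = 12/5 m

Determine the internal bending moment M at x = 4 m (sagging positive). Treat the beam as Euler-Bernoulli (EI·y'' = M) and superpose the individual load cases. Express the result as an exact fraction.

M(4) = -1832/225 kN·m

Load 1 — triangular load w₀=-10 kN/m (0→w₀ over full span):
  M_1 = 3w₀Lx/20 - w₀L²/30 - w₀x³/(6L) = 3·(-10)·6·4/20 - (-10)·6²/30 - (-10)·4³/(6·6) = -56/9 kN·m
Load 2 — applied couple M₀=12 kN·m at a=12/5 m (b=L-a=18/5):
  M_2 = R_Ax - M_A - M₀  [x>a] with R_A=72/25, M_A=36/25 = (72/25)·4 - (36/25) - 12 = -48/25 kN·m
Superposition: M = Σ M_i = -1832/225 kN·m ≈ -8.142222 kN·m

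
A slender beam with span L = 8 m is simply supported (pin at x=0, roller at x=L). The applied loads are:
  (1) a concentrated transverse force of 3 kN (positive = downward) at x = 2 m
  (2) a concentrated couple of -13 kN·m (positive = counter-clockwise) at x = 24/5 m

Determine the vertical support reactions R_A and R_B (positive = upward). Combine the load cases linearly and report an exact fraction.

Load 1 — point force P=3 kN at a=2 m (b=L-a=6):
  R_A = Pb/L = 3·6/8 = 9/4 kN
  R_B = Pa/L = 3·2/8 = 3/4 kN
Load 2 — applied couple M₀=-13 kN·m at a=24/5 m (b=L-a=16/5):
  R_A = M₀/L = (-13)/8 = -13/8 kN
  R_B = -M₀/L = -(-13)/8 = 13/8 kN
Superposition: R_A = 5/8 kN, R_B = 19/8 kN

R_A = 5/8 kN, R_B = 19/8 kN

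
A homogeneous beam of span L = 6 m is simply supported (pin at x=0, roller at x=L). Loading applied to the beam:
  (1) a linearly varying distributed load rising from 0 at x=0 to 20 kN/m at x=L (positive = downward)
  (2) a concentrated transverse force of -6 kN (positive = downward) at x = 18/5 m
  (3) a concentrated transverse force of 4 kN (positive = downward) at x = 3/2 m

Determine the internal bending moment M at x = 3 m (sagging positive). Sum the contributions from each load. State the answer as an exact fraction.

Load 1 — triangular load w₀=20 kN/m (0→w₀ over full span):
  M_1 = w₀Lx/6 - w₀x³/(6L) = 20·6·3/6 - 20·3³/(6·6) = 45 kN·m
Load 2 — point force P=-6 kN at a=18/5 m (b=L-a=12/5):
  M_2 = Pbx/L  [x≤a] = (-6)·(12/5)·3/6 = -36/5 kN·m
Load 3 — point force P=4 kN at a=3/2 m (b=L-a=9/2):
  M_3 = Pa(L-x)/L  [x>a] = 4·(3/2)·(6-3)/6 = 3 kN·m
Superposition: M = Σ M_i = 204/5 kN·m ≈ 40.800000 kN·m

M(3) = 204/5 kN·m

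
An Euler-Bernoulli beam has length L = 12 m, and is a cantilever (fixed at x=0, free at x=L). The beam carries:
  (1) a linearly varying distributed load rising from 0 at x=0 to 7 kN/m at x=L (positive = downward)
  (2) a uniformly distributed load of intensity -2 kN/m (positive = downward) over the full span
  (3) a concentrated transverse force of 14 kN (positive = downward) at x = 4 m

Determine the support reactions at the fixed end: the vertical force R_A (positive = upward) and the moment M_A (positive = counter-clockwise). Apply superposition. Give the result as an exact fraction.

R_A = 32 kN, M_A = 248 kN·m

Load 1 — triangular load w₀=7 kN/m (0→w₀ over full span):
  R_A = w₀L/2 = 7·12/2 = 42 kN
  M_A = w₀L²/3 = 7·12²/3 = 336 kN·m
Load 2 — uniform load w=-2 kN/m over full span:
  R_A = wL = (-2)·12 = -24 kN
  M_A = wL²/2 = (-2)·12²/2 = -144 kN·m
Load 3 — point force P=14 kN at a=4 m (b=L-a=8):
  R_A = P = 14 kN
  M_A = Pa = 14·4 = 56 kN·m
Superposition: R_A = 32 kN, M_A = 248 kN·m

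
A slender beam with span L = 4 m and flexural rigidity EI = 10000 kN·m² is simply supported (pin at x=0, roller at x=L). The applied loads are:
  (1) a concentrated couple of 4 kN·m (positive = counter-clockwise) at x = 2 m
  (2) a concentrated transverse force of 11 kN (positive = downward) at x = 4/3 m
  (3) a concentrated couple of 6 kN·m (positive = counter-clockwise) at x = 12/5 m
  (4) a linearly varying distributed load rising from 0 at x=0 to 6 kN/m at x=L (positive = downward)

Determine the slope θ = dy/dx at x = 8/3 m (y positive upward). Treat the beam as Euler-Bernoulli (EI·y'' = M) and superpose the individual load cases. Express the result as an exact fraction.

θ(8/3) = 11039/10125000 rad

Load 1 — applied couple M₀=4 kN·m at a=2 m (b=L-a=2):
  θ_1 = (M₀x²/(2L)-M₀(x-a)+C₁)/EI  [x>a] with C₁=M₀(3b²-L²)/(6L)=-2/3 = (4·(8/3)²/(2·4)-4·((8/3)-2)+(-2/3))/10000 = 1/45000 rad
Load 2 — point force P=11 kN at a=4/3 m (b=L-a=8/3):
  θ_2 = -Pa(2L²-6Lx+3x²+a²)/(6LEI)  [x>a] = -11·(4/3)·(2·4²-6·4·(8/3)+3·(8/3)²+(4/3)²)/(6·4·10000) = 11/20250 rad
Load 3 — applied couple M₀=6 kN·m at a=12/5 m (b=L-a=8/5):
  θ_3 = (M₀x²/(2L)-M₀(x-a)+C₁)/EI  [x>a] with C₁=M₀(3b²-L²)/(6L)=-52/25 = (6·(8/3)²/(2·4)-6·((8/3)-(12/5))+(-52/25))/10000 = 31/187500 rad
Load 4 — triangular load w₀=6 kN/m (0→w₀ over full span):
  θ_4 = -w₀(7L⁴-30L²x²+15x⁴)/(360LEI) = -6·(7·4⁴-30·4²·(8/3)²+15·(8/3)⁴)/(360·4·10000) = 91/253125 rad
Superposition: θ = Σ θ_i = 11039/10125000 rad ≈ 0.001090 rad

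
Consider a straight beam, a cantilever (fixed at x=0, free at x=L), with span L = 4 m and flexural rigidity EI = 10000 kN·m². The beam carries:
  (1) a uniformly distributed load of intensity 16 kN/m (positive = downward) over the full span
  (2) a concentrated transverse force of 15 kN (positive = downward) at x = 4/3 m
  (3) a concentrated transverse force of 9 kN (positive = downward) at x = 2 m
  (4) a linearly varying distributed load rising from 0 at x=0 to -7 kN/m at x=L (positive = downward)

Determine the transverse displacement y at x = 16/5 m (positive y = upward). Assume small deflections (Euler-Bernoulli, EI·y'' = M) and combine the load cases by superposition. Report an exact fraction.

Load 1 — uniform load w=16 kN/m over full span:
  y_1 = -wx²(x²-4Lx+6L²)/(24EI) = -16·(16/5)²·((16/5)²-4·4·(16/5)+6·4²)/(24·10000) = -44032/1171875 m
Load 2 — point force P=15 kN at a=4/3 m (b=L-a=8/3):
  y_2 = -Pa²(3x-a)/(6EI)  [x>a] = -15·(4/3)²·(3·(16/5)-(4/3))/(6·10000) = -62/16875 m
Load 3 — point force P=9 kN at a=2 m (b=L-a=2):
  y_3 = -Pa²(3x-a)/(6EI)  [x>a] = -9·2²·(3·(16/5)-2)/(6·10000) = -57/12500 m
Load 4 — triangular load w₀=-7 kN/m (0→w₀ over full span):
  y_4 = (w₀Lx³/12-w₀L²x²/6-w₀x⁵/(120L))/EI = ((-7)·4·(16/5)³/12-(-7)·4²·(16/5)²/6-(-7)·(16/5)⁵/(120·4))/10000 = 350336/29296875 m
Superposition: y = Σ y_i = -35701079/1054687500 m ≈ -0.033850 m

y(16/5) = -35701079/1054687500 m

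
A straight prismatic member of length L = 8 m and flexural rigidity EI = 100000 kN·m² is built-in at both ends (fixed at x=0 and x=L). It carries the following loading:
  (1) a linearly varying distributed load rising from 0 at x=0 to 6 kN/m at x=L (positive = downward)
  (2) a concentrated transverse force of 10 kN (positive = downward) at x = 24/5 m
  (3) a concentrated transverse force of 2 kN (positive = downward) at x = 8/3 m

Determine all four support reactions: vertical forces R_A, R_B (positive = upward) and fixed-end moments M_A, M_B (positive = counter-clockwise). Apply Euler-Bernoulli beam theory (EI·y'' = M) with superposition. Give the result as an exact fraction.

Load 1 — triangular load w₀=6 kN/m (0→w₀ over full span):
  R_A = 3w₀L/20 = 3·6·8/20 = 36/5 kN
  M_A = w₀L²/30 = 6·8²/30 = 64/5 kN·m
  R_B = 7w₀L/20 = 7·6·8/20 = 84/5 kN
  M_B = -w₀L²/20 = -6·8²/20 = -96/5 kN·m
Load 2 — point force P=10 kN at a=24/5 m (b=L-a=16/5):
  R_A = Pb²(3a+b)/L³ = 10·(16/5)²·(3·(24/5)+(16/5))/8³ = 88/25 kN
  M_A = Pab²/L² = 10·(24/5)·(16/5)²/8² = 192/25 kN·m
  R_B = Pa²(a+3b)/L³ = 10·(24/5)²·((24/5)+3·(16/5))/8³ = 162/25 kN
  M_B = -Pa²b/L² = -10·(24/5)²·(16/5)/8² = -288/25 kN·m
Load 3 — point force P=2 kN at a=8/3 m (b=L-a=16/3):
  R_A = Pb²(3a+b)/L³ = 2·(16/3)²·(3·(8/3)+(16/3))/8³ = 40/27 kN
  M_A = Pab²/L² = 2·(8/3)·(16/3)²/8² = 64/27 kN·m
  R_B = Pa²(a+3b)/L³ = 2·(8/3)²·((8/3)+3·(16/3))/8³ = 14/27 kN
  M_B = -Pa²b/L² = -2·(8/3)²·(16/3)/8² = -32/27 kN·m
Superposition: R_A = 8236/675 kN, M_A = 15424/675 kN·m, R_B = 16064/675 kN, M_B = -21536/675 kN·m

R_A = 8236/675 kN, M_A = 15424/675 kN·m, R_B = 16064/675 kN, M_B = -21536/675 kN·m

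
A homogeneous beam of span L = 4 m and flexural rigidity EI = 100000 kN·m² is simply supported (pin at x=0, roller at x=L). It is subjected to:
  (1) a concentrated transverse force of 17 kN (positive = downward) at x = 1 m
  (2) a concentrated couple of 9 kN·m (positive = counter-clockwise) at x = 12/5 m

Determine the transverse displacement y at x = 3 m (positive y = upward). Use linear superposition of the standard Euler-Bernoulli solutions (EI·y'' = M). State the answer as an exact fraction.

Load 1 — point force P=17 kN at a=1 m (b=L-a=3):
  y_1 = -Pa(L-x)(2Lx-a²-x²)/(6LEI)  [x>a] = -17·1·(4-3)·(2·4·3-1²-3²)/(6·4·100000) = -119/1200000 m
Load 2 — applied couple M₀=9 kN·m at a=12/5 m (b=L-a=8/5):
  y_2 = (M₀x³/(6L)-M₀(x-a)²/2+C₁x)/EI  [x>a] with C₁=M₀(3b²-L²)/(6L)=-78/25 = (9·3³/(6·4)-9·(3-(12/5))²/2+(-78/25)·3)/100000 = -171/20000000 m
Superposition: y = Σ y_i = -6463/60000000 m ≈ -0.000108 m

y(3) = -6463/60000000 m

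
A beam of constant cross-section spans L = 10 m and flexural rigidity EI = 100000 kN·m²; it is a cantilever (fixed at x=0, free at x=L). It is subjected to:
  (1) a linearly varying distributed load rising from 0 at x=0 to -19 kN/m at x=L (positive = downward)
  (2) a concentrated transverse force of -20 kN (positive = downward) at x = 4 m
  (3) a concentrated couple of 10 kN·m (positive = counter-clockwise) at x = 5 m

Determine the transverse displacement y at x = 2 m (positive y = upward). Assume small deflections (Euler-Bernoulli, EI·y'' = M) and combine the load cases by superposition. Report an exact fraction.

y(2) = 16173/1250000 m

Load 1 — triangular load w₀=-19 kN/m (0→w₀ over full span):
  y_1 = (w₀Lx³/12-w₀L²x²/6-w₀x⁵/(120L))/EI = ((-19)·10·2³/12-(-19)·10²·2²/6-(-19)·2⁵/(120·10))/100000 = 42769/3750000 m
Load 2 — point force P=-20 kN at a=4 m (b=L-a=6):
  y_2 = -Px²(3a-x)/(6EI)  [x≤a] = -(-20)·2²·(3·4-2)/(6·100000) = 1/750 m
Load 3 — applied couple M₀=10 kN·m at a=5 m (b=L-a=5):
  y_3 = M₀x²/(2EI)  [x≤a] = 10·2²/(2·100000) = 1/5000 m
Superposition: y = Σ y_i = 16173/1250000 m ≈ 0.012938 m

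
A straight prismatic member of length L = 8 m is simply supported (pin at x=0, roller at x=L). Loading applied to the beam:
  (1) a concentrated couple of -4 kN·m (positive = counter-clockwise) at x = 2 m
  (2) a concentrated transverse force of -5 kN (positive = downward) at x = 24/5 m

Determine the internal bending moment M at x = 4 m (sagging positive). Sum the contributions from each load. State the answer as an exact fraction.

Load 1 — applied couple M₀=-4 kN·m at a=2 m (b=L-a=6):
  M_1 = M₀x/L - M₀  [x>a] = (-4)·4/8 - (-4) = 2 kN·m
Load 2 — point force P=-5 kN at a=24/5 m (b=L-a=16/5):
  M_2 = Pbx/L  [x≤a] = (-5)·(16/5)·4/8 = -8 kN·m
Superposition: M = Σ M_i = -6 kN·m ≈ -6.000000 kN·m

M(4) = -6 kN·m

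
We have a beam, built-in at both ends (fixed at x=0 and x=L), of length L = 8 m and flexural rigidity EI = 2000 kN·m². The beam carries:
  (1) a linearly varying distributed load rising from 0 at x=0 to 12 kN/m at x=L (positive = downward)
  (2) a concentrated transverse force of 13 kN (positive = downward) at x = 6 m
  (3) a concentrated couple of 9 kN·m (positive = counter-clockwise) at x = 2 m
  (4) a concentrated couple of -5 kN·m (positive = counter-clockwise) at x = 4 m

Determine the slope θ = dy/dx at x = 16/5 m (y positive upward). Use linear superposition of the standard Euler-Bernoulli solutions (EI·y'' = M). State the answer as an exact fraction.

θ(16/5) = -12291/1250000 rad

Load 1 — triangular load w₀=12 kN/m (0→w₀ over full span):
  θ_1 = -w₀(2x(L-x)(L-2x)(x+2L)+x²(L-x)²)/(120LEI) = -12·(2·(16/5)·(8-(16/5))·(8-2·(16/5))·((16/5)+2·8)+(16/5)²·(8-(16/5))²)/(120·8·2000) = -576/78125 rad
Load 2 — point force P=13 kN at a=6 m (b=L-a=2):
  θ_2 = -Pb²x(2aL-(3a+b)x)/(2L³EI)  [x≤a] = -13·2²·(16/5)·(2·6·8-(3·6+2)·(16/5))/(2·8³·2000) = -13/5000 rad
Load 3 — applied couple M₀=9 kN·m at a=2 m (b=L-a=6):
  θ_3 = (R_Ax²/2 - M_Ax - M₀(x-a))/EI  [x>a] with R_A=81/64, M_A=-27/16 = ((81/64)·(16/5)²/2 - (-27/16)·(16/5) - 9·((16/5)-2))/2000 = 27/50000 rad
Load 4 — applied couple M₀=-5 kN·m at a=4 m (b=L-a=4):
  θ_4 = (R_Ax²/2 - M_Ax)/EI  [x≤a] with R_A=-15/16, M_A=-5/4 = ((-15/16)·(16/5)²/2 - (-5/4)·(16/5))/2000 = -1/2500 rad
Superposition: θ = Σ θ_i = -12291/1250000 rad ≈ -0.009833 rad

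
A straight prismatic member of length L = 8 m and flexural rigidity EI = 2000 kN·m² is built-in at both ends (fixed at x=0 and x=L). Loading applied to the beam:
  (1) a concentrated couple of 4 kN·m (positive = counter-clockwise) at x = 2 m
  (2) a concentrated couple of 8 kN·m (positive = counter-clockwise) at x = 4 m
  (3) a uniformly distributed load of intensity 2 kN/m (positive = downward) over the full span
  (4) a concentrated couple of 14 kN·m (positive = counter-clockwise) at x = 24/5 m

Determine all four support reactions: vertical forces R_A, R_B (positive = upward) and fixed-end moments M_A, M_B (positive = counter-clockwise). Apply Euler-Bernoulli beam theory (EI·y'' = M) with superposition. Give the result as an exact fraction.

R_A = 5033/400 kN, M_A = 4919/300 kN·m, R_B = 1367/400 kN, M_B = -1721/300 kN·m

Load 1 — applied couple M₀=4 kN·m at a=2 m (b=L-a=6):
  R_A = 6M₀ab/L³ = 6·4·2·6/8³ = 9/16 kN
  M_A = M₀b(2a-b)/L² = 4·6·(2·2-6)/8² = -3/4 kN·m
  R_B = -6M₀ab/L³ = -6·4·2·6/8³ = -9/16 kN
  M_B = M₀a(2b-a)/L² = 4·2·(2·6-2)/8² = 5/4 kN·m
Load 2 — applied couple M₀=8 kN·m at a=4 m (b=L-a=4):
  R_A = 6M₀ab/L³ = 6·8·4·4/8³ = 3/2 kN
  M_A = M₀b(2a-b)/L² = 8·4·(2·4-4)/8² = 2 kN·m
  R_B = -6M₀ab/L³ = -6·8·4·4/8³ = -3/2 kN
  M_B = M₀a(2b-a)/L² = 8·4·(2·4-4)/8² = 2 kN·m
Load 3 — uniform load w=2 kN/m over full span:
  R_A = wL/2 = 2·8/2 = 8 kN
  M_A = wL²/12 = 2·8²/12 = 32/3 kN·m
  R_B = wL/2 = 2·8/2 = 8 kN
  M_B = -wL²/12 = -2·8²/12 = -32/3 kN·m
Load 4 — applied couple M₀=14 kN·m at a=24/5 m (b=L-a=16/5):
  R_A = 6M₀ab/L³ = 6·14·(24/5)·(16/5)/8³ = 63/25 kN
  M_A = M₀b(2a-b)/L² = 14·(16/5)·(2·(24/5)-(16/5))/8² = 112/25 kN·m
  R_B = -6M₀ab/L³ = -6·14·(24/5)·(16/5)/8³ = -63/25 kN
  M_B = M₀a(2b-a)/L² = 14·(24/5)·(2·(16/5)-(24/5))/8² = 42/25 kN·m
Superposition: R_A = 5033/400 kN, M_A = 4919/300 kN·m, R_B = 1367/400 kN, M_B = -1721/300 kN·m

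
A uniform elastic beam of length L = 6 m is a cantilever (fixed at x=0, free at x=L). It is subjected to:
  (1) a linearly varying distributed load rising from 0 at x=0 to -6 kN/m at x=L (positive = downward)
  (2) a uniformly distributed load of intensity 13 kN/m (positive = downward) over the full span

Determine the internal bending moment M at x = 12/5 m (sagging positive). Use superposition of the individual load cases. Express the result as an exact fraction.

Load 1 — triangular load w₀=-6 kN/m (0→w₀ over full span):
  M_1 = w₀Lx/2 - w₀L²/3 - w₀x³/(6L) = (-6)·6·(12/5)/2 - (-6)·6²/3 - (-6)·(12/5)³/(6·6) = 3888/125 kN·m
Load 2 — uniform load w=13 kN/m over full span:
  M_2 = -w(L-x)²/2 = -13·(6-(12/5))²/2 = -2106/25 kN·m
Superposition: M = Σ M_i = -6642/125 kN·m ≈ -53.136000 kN·m

M(12/5) = -6642/125 kN·m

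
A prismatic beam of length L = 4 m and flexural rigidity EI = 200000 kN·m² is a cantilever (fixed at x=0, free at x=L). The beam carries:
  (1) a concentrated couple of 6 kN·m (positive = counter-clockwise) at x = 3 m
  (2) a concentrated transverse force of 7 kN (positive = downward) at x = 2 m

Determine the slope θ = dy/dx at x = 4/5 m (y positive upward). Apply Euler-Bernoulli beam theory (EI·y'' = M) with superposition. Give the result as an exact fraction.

θ(4/5) = -13/625000 rad

Load 1 — applied couple M₀=6 kN·m at a=3 m (b=L-a=1):
  θ_1 = M₀x/EI  [x≤a] = 6·(4/5)/200000 = 3/125000 rad
Load 2 — point force P=7 kN at a=2 m (b=L-a=2):
  θ_2 = -Px(2a-x)/(2EI)  [x≤a] = -7·(4/5)·(2·2-(4/5))/(2·200000) = -7/156250 rad
Superposition: θ = Σ θ_i = -13/625000 rad ≈ -0.000021 rad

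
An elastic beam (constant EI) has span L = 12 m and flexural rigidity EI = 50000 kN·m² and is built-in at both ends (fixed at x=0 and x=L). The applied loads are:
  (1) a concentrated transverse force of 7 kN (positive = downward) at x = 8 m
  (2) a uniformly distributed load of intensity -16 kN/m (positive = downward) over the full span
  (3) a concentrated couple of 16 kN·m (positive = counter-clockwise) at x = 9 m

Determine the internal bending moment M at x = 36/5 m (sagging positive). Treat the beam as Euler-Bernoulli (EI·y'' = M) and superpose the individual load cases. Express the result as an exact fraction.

M(36/5) = -16163/225 kN·m

Load 1 — point force P=7 kN at a=8 m (b=L-a=4):
  M_1 = Pb²(3a+b)x/L³ - Pab²/L²  [x≤a] = 7·4²·(3·8+4)·(36/5)/12³ - 7·8·4²/12² = 308/45 kN·m
Load 2 — uniform load w=-16 kN/m over full span:
  M_2 = wLx/2 - wL²/12 - wx²/2 = (-16)·12·(36/5)/2 - (-16)·12²/12 - (-16)·(36/5)²/2 = -2112/25 kN·m
Load 3 — applied couple M₀=16 kN·m at a=9 m (b=L-a=3):
  M_3 = R_Ax - M_A  [x≤a] with R_A=3/2, M_A=5 = (3/2)·(36/5) - 5 = 29/5 kN·m
Superposition: M = Σ M_i = -16163/225 kN·m ≈ -71.835556 kN·m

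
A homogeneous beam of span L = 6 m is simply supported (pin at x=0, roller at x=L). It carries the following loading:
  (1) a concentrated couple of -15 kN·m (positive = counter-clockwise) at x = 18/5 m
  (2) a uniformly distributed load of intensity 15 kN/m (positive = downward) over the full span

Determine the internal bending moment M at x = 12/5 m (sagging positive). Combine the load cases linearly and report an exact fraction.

Load 1 — applied couple M₀=-15 kN·m at a=18/5 m (b=L-a=12/5):
  M_1 = M₀x/L  [x≤a] = (-15)·(12/5)/6 = -6 kN·m
Load 2 — uniform load w=15 kN/m over full span:
  M_2 = wx(L-x)/2 = 15·(12/5)·(6-(12/5))/2 = 324/5 kN·m
Superposition: M = Σ M_i = 294/5 kN·m ≈ 58.800000 kN·m

M(12/5) = 294/5 kN·m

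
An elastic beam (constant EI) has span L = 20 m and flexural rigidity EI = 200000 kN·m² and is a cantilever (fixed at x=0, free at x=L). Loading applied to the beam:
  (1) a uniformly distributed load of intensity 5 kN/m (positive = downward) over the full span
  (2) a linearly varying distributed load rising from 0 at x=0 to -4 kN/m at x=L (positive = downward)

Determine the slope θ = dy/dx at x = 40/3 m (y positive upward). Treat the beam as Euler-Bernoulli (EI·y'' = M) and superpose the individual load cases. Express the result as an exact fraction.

θ(40/3) = -79/6075 rad

Load 1 — uniform load w=5 kN/m over full span:
  θ_1 = -wx(x²-3Lx+3L²)/(6EI) = -5·(40/3)·((40/3)²-3·20·(40/3)+3·20²)/(6·200000) = -13/405 rad
Load 2 — triangular load w₀=-4 kN/m (0→w₀ over full span):
  θ_2 = (w₀Lx²/4-w₀L²x/3-w₀x⁴/(24L))/EI = ((-4)·20·(40/3)²/4-(-4)·20²·(40/3)/3-(-4)·(40/3)⁴/(24·20))/200000 = 116/6075 rad
Superposition: θ = Σ θ_i = -79/6075 rad ≈ -0.013004 rad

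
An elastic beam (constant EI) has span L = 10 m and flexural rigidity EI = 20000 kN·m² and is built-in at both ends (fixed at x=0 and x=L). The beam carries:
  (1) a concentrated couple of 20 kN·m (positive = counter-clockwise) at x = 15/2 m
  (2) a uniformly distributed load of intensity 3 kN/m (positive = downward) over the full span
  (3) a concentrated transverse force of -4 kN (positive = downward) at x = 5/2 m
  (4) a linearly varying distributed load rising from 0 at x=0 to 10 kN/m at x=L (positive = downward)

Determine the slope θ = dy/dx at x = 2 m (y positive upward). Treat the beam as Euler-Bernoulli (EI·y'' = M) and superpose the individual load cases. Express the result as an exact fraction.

Load 1 — applied couple M₀=20 kN·m at a=15/2 m (b=L-a=5/2):
  θ_1 = (R_Ax²/2 - M_Ax)/EI  [x≤a] with R_A=9/4, M_A=25/4 = ((9/4)·2²/2 - (25/4)·2)/20000 = -1/2500 rad
Load 2 — uniform load w=3 kN/m over full span:
  θ_2 = -wx(L-x)(L-2x)/(12EI) = -3·2·(10-2)·(10-2·2)/(12·20000) = -3/2500 rad
Load 3 — point force P=-4 kN at a=5/2 m (b=L-a=15/2):
  θ_3 = -Pb²x(2aL-(3a+b)x)/(2L³EI)  [x≤a] = -(-4)·(15/2)²·2·(2·(5/2)·10-(3·(5/2)+(15/2))·2)/(2·10³·20000) = 9/40000 rad
Load 4 — triangular load w₀=10 kN/m (0→w₀ over full span):
  θ_4 = -w₀(2x(L-x)(L-2x)(x+2L)+x²(L-x)²)/(120LEI) = -10·(2·2·(10-2)·(10-2·2)·(2+2·10)+2²·(10-2)²)/(120·10·20000) = -7/3750 rad
Superposition: θ = Σ θ_i = -389/120000 rad ≈ -0.003242 rad

θ(2) = -389/120000 rad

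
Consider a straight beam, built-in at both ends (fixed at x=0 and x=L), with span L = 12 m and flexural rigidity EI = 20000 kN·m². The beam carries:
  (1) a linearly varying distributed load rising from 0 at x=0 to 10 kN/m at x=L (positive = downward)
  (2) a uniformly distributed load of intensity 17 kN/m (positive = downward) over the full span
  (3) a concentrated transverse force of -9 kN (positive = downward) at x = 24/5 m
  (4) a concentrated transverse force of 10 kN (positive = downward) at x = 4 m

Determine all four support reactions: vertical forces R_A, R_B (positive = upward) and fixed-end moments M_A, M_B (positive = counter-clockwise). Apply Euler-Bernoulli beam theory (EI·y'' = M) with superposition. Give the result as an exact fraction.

Load 1 — triangular load w₀=10 kN/m (0→w₀ over full span):
  R_A = 3w₀L/20 = 3·10·12/20 = 18 kN
  M_A = w₀L²/30 = 10·12²/30 = 48 kN·m
  R_B = 7w₀L/20 = 7·10·12/20 = 42 kN
  M_B = -w₀L²/20 = -10·12²/20 = -72 kN·m
Load 2 — uniform load w=17 kN/m over full span:
  R_A = wL/2 = 17·12/2 = 102 kN
  M_A = wL²/12 = 17·12²/12 = 204 kN·m
  R_B = wL/2 = 17·12/2 = 102 kN
  M_B = -wL²/12 = -17·12²/12 = -204 kN·m
Load 3 — point force P=-9 kN at a=24/5 m (b=L-a=36/5):
  R_A = Pb²(3a+b)/L³ = (-9)·(36/5)²·(3·(24/5)+(36/5))/12³ = -729/125 kN
  M_A = Pab²/L² = (-9)·(24/5)·(36/5)²/12² = -1944/125 kN·m
  R_B = Pa²(a+3b)/L³ = (-9)·(24/5)²·((24/5)+3·(36/5))/12³ = -396/125 kN
  M_B = -Pa²b/L² = -(-9)·(24/5)²·(36/5)/12² = 1296/125 kN·m
Load 4 — point force P=10 kN at a=4 m (b=L-a=8):
  R_A = Pb²(3a+b)/L³ = 10·8²·(3·4+8)/12³ = 200/27 kN
  M_A = Pab²/L² = 10·4·8²/12² = 160/9 kN·m
  R_B = Pa²(a+3b)/L³ = 10·4²·(4+3·8)/12³ = 70/27 kN
  M_B = -Pa²b/L² = -10·4²·8/12² = -80/9 kN·m
Superposition: R_A = 410317/3375 kN, M_A = 286004/1125 kN·m, R_B = 484058/3375 kN, M_B = -308836/1125 kN·m

R_A = 410317/3375 kN, M_A = 286004/1125 kN·m, R_B = 484058/3375 kN, M_B = -308836/1125 kN·m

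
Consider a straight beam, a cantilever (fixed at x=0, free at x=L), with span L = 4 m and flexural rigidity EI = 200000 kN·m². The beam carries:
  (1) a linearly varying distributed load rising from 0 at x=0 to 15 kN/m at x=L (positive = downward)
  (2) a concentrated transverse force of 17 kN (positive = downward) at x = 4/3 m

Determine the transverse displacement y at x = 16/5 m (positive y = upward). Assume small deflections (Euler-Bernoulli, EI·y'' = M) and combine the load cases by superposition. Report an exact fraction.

y(16/5) = -2356319/1582031250 m

Load 1 — triangular load w₀=15 kN/m (0→w₀ over full span):
  y_1 = (w₀Lx³/12-w₀L²x²/6-w₀x⁵/(120L))/EI = (15·4·(16/5)³/12-15·4²·(16/5)²/6-15·(16/5)⁵/(120·4))/200000 = -12512/9765625 m
Load 2 — point force P=17 kN at a=4/3 m (b=L-a=8/3):
  y_2 = -Pa²(3x-a)/(6EI)  [x>a] = -17·(4/3)²·(3·(16/5)-(4/3))/(6·200000) = -527/2531250 m
Superposition: y = Σ y_i = -2356319/1582031250 m ≈ -0.001489 m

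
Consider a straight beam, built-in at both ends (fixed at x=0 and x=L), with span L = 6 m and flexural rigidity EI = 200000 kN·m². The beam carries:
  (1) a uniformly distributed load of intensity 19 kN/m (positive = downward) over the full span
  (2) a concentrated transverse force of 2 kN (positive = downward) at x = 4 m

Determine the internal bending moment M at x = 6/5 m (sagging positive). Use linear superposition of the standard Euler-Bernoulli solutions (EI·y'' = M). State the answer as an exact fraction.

Load 1 — uniform load w=19 kN/m over full span:
  M_1 = wLx/2 - wL²/12 - wx²/2 = 19·6·(6/5)/2 - 19·6²/12 - 19·(6/5)²/2 = -57/25 kN·m
Load 2 — point force P=2 kN at a=4 m (b=L-a=2):
  M_2 = Pb²(3a+b)x/L³ - Pab²/L²  [x≤a] = 2·2²·(3·4+2)·(6/5)/6³ - 2·4·2²/6² = -4/15 kN·m
Superposition: M = Σ M_i = -191/75 kN·m ≈ -2.546667 kN·m

M(6/5) = -191/75 kN·m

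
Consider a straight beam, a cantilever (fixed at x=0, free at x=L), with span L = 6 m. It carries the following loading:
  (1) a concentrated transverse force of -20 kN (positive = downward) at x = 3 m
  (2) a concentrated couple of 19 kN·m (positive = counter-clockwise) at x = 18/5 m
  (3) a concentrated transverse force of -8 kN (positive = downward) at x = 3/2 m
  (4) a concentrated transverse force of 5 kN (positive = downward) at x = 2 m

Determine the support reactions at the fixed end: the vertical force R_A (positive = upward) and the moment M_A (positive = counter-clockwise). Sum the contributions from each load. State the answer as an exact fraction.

Load 1 — point force P=-20 kN at a=3 m (b=L-a=3):
  R_A = P = (-20) = -20 kN
  M_A = Pa = (-20)·3 = -60 kN·m
Load 2 — applied couple M₀=19 kN·m at a=18/5 m (b=L-a=12/5):
  R_A = 0 kN
  M_A = -M₀ = -19 kN·m
Load 3 — point force P=-8 kN at a=3/2 m (b=L-a=9/2):
  R_A = P = (-8) = -8 kN
  M_A = Pa = (-8)·(3/2) = -12 kN·m
Load 4 — point force P=5 kN at a=2 m (b=L-a=4):
  R_A = P = 5 kN
  M_A = Pa = 5·2 = 10 kN·m
Superposition: R_A = -23 kN, M_A = -81 kN·m

R_A = -23 kN, M_A = -81 kN·m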